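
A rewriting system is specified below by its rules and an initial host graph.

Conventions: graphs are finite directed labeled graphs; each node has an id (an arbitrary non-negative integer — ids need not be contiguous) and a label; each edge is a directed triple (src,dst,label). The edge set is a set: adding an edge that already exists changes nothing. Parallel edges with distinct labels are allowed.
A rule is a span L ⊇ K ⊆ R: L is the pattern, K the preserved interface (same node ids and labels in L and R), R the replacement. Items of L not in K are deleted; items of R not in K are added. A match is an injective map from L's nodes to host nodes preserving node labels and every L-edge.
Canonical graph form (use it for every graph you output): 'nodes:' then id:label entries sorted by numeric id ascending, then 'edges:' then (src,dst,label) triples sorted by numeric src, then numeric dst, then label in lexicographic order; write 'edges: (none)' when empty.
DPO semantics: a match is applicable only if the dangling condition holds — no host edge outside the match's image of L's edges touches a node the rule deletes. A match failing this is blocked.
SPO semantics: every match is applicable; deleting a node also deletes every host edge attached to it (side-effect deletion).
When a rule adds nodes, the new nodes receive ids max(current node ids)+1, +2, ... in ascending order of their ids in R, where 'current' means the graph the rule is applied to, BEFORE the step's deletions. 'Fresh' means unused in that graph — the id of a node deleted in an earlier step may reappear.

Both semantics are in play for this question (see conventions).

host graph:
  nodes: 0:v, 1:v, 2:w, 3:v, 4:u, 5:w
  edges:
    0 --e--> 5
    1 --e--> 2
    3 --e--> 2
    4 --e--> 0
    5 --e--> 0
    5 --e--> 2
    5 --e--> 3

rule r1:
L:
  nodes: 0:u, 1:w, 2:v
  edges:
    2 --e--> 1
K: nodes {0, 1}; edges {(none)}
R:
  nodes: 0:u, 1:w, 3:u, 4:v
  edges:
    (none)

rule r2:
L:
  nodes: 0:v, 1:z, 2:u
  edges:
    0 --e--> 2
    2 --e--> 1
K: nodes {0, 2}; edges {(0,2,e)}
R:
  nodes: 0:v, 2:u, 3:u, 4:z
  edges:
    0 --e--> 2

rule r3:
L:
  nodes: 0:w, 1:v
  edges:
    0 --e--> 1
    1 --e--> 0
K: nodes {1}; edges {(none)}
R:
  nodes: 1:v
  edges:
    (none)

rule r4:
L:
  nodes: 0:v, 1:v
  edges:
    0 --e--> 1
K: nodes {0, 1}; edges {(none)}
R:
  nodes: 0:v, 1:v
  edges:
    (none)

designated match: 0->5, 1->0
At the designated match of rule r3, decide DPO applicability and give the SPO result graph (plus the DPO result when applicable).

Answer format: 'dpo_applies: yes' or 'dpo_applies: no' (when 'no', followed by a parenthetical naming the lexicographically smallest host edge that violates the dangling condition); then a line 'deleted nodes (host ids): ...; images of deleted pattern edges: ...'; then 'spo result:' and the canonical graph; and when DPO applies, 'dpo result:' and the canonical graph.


dpo_applies: no
(the rule deletes node 5, which keeps host edge (5,2,e) outside the match image — the dangling condition fails, DPO blocks; SPO proceeds and side-deletes such edges)
deleted nodes (host ids): 5; images of deleted pattern edges: (0,5,e); (5,0,e)
spo result:
nodes: 0:v, 1:v, 2:w, 3:v, 4:u
edges: (1,2,e); (3,2,e); (4,0,e)


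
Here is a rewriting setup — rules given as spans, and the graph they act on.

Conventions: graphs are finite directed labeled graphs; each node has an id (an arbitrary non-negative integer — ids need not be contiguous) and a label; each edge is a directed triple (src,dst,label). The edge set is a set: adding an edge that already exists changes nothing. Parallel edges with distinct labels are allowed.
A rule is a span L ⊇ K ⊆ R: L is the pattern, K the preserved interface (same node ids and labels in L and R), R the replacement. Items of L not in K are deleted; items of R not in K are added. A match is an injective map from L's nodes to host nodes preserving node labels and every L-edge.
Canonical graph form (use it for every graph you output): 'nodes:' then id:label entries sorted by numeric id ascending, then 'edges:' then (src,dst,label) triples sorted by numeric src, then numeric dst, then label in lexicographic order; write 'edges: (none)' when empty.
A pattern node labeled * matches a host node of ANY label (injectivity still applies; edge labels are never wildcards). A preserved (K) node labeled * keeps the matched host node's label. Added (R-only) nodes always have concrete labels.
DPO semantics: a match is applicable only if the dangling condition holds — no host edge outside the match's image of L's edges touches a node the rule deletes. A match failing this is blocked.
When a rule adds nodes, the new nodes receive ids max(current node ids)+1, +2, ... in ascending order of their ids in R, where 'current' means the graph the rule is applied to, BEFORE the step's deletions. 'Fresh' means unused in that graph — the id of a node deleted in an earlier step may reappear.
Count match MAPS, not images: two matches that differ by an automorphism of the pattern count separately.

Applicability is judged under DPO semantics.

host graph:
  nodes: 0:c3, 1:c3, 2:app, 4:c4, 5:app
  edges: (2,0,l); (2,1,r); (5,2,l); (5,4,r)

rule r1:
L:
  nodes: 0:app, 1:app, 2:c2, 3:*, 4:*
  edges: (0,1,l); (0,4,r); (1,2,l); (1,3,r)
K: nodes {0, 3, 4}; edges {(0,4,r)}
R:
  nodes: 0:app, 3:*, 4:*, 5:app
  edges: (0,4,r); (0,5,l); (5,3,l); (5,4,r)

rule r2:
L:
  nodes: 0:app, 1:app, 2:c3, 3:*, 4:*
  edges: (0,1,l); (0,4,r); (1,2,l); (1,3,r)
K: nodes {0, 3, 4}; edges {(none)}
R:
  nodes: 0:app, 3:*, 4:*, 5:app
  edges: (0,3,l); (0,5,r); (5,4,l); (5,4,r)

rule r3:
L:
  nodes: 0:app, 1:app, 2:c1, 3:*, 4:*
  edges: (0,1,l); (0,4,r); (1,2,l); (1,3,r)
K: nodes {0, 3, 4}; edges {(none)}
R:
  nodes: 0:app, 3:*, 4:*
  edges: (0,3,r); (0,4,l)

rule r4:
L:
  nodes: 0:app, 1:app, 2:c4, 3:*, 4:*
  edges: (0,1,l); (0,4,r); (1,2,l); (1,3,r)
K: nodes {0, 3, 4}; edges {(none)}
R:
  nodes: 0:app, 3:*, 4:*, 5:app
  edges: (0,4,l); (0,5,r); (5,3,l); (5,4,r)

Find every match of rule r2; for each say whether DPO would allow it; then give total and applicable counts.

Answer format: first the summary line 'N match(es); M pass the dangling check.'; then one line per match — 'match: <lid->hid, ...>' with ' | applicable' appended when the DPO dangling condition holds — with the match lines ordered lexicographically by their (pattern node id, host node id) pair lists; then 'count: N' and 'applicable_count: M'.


1 match(es); 1 pass the dangling check.
match: 0->5, 1->2, 2->0, 3->1, 4->4 | applicable
count: 1
applicable_count: 1


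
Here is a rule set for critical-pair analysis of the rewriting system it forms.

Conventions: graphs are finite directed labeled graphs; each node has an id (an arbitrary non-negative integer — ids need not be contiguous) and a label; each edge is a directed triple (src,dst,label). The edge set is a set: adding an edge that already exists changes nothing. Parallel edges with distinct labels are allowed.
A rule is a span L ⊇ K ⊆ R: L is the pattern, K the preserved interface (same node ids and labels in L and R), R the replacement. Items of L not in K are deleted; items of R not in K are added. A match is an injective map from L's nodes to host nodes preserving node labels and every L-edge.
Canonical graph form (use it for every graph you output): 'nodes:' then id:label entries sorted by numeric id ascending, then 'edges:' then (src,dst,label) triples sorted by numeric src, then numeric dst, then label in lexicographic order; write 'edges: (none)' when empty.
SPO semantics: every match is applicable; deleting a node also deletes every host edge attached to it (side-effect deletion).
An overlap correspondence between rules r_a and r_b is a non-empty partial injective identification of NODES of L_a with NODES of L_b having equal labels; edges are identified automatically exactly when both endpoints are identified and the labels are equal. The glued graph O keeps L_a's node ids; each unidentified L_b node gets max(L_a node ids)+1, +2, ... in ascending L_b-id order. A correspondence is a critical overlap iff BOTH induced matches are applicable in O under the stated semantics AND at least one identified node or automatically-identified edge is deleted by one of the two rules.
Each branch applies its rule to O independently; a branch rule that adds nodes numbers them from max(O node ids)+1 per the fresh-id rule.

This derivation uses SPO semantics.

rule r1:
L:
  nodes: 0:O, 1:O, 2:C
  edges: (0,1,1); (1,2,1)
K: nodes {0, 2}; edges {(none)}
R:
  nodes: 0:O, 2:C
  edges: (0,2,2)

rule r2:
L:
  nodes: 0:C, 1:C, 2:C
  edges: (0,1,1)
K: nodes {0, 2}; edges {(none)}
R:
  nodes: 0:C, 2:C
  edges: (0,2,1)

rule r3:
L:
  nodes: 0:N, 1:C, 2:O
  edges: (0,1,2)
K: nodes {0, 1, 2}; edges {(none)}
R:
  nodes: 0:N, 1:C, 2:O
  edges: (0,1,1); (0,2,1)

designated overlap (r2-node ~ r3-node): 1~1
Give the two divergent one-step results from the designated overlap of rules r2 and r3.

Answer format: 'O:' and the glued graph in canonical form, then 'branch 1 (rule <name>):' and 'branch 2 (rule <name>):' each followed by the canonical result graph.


O:
nodes: 0:C, 1:C, 2:C, 3:N, 4:O
edges: (0,1,1); (3,1,2)
branch 1 (rule r2):
nodes: 0:C, 2:C, 3:N, 4:O
edges: (0,2,1)
branch 2 (rule r3):
nodes: 0:C, 1:C, 2:C, 3:N, 4:O
edges: (0,1,1); (3,1,1); (3,4,1)


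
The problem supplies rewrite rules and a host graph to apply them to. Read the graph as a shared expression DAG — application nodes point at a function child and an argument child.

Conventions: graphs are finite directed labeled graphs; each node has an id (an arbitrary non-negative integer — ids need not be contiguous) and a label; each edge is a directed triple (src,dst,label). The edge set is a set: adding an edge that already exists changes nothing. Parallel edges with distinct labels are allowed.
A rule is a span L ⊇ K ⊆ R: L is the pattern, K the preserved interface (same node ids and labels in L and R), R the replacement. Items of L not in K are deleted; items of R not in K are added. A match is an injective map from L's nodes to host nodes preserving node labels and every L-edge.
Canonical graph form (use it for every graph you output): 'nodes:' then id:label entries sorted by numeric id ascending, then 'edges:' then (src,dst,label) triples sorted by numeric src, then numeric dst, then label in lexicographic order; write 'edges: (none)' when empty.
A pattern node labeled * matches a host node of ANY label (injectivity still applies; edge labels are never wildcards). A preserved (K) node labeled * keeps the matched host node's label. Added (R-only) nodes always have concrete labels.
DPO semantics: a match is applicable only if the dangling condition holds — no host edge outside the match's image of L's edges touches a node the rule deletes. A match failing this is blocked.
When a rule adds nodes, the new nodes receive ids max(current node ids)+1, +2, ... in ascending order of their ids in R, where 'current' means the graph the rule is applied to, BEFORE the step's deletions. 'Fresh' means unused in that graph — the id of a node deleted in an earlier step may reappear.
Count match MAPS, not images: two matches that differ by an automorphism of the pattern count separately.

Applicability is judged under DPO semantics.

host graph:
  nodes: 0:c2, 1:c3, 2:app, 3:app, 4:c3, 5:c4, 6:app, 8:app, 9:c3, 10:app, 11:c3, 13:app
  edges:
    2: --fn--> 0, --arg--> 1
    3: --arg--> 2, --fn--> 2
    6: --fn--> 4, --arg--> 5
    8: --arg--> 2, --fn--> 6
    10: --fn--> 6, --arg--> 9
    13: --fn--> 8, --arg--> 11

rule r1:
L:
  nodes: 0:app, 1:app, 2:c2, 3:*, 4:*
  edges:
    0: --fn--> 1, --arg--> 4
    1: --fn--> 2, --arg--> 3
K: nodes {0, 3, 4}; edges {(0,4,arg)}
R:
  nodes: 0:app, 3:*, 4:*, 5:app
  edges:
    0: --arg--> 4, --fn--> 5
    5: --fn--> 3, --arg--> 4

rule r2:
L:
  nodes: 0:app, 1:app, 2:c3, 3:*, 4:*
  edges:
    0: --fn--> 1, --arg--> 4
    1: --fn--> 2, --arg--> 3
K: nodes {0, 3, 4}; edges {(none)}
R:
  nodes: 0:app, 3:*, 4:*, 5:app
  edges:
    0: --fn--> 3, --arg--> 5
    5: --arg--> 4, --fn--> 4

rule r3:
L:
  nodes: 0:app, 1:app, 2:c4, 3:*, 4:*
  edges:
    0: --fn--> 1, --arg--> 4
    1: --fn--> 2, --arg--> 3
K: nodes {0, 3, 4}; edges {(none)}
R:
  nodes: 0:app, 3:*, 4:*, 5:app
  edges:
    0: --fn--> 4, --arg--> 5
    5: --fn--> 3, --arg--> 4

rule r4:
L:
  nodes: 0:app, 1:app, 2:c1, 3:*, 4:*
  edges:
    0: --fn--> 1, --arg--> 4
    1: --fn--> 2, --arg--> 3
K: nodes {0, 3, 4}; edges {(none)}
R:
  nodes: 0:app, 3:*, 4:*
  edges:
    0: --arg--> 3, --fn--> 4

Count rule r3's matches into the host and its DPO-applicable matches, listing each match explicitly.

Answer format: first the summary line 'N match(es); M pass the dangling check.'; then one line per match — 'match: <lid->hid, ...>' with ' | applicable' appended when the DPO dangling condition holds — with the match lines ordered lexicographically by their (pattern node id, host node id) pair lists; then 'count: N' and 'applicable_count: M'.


0 match(es); 0 pass the dangling check.
count: 0
applicable_count: 0


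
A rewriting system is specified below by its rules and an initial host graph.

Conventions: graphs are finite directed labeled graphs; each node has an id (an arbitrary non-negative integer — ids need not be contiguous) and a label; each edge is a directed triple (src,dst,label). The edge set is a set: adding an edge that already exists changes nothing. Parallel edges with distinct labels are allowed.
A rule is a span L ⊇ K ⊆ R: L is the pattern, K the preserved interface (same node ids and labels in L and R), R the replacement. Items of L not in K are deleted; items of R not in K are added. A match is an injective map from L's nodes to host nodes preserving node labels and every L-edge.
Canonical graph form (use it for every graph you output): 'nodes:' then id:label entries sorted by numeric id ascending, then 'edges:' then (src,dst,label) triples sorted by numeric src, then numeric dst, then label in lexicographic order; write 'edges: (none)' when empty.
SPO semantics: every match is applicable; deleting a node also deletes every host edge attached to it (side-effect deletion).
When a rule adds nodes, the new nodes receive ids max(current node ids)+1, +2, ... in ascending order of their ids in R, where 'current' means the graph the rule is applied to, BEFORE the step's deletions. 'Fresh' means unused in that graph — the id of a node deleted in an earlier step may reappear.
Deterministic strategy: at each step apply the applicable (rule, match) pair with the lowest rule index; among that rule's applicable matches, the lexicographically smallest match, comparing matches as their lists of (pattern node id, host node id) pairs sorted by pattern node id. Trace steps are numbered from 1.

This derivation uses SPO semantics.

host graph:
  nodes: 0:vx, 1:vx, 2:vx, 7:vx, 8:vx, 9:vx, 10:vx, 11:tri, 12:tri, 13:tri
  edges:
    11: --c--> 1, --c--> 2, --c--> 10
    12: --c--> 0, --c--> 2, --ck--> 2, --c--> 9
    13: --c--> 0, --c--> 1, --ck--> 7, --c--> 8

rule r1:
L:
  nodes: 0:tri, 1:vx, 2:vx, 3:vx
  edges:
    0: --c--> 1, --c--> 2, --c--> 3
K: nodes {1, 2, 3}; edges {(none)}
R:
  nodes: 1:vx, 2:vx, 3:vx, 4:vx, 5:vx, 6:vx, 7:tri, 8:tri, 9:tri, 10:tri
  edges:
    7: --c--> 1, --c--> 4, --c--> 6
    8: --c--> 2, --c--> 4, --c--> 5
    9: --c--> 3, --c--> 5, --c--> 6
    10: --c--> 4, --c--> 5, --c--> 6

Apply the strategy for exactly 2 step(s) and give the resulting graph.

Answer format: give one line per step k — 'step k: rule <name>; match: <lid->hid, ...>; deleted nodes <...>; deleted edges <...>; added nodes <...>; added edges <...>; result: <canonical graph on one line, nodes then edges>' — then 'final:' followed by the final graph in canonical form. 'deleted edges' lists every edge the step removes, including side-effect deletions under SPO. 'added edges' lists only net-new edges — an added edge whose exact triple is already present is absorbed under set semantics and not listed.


step 1: rule r1; match: 0->11, 1->1, 2->2, 3->10; deleted nodes 11; deleted edges (11,1,c); (11,2,c); (11,10,c); added nodes 14, 15, 16, 17, 18, 19, 20; added edges (17,1,c); (17,14,c); (17,16,c); (18,2,c); (18,14,c); (18,15,c); (19,10,c); (19,15,c); (19,16,c); (20,14,c); (20,15,c); (20,16,c); result: nodes: 0:vx, 1:vx, 2:vx, 7:vx, 8:vx, 9:vx, 10:vx, 12:tri, 13:tri, 14:vx, 15:vx, 16:vx, 17:tri, 18:tri, 19:tri, 20:tri edges: (12,0,c); (12,2,c); (12,2,ck); (12,9,c); (13,0,c); (13,1,c); (13,7,ck); (13,8,c); (17,1,c); (17,14,c); (17,16,c); (18,2,c); (18,14,c); (18,15,c); (19,10,c); (19,15,c); (19,16,c); (20,14,c); (20,15,c); (20,16,c)
step 2: rule r1; match: 0->12, 1->0, 2->2, 3->9; deleted nodes 12; deleted edges (12,0,c); (12,2,c); (12,2,ck); (12,9,c); added nodes 21, 22, 23, 24, 25, 26, 27; added edges (24,0,c); (24,21,c); (24,23,c); (25,2,c); (25,21,c); (25,22,c); (26,9,c); (26,22,c); (26,23,c); (27,21,c); (27,22,c); (27,23,c); result: nodes: 0:vx, 1:vx, 2:vx, 7:vx, 8:vx, 9:vx, 10:vx, 13:tri, 14:vx, 15:vx, 16:vx, 17:tri, 18:tri, 19:tri, 20:tri, 21:vx, 22:vx, 23:vx, 24:tri, 25:tri, 26:tri, 27:tri edges: (13,0,c); (13,1,c); (13,7,ck); (13,8,c); (17,1,c); (17,14,c); (17,16,c); (18,2,c); (18,14,c); (18,15,c); (19,10,c); (19,15,c); (19,16,c); (20,14,c); (20,15,c); (20,16,c); (24,0,c); (24,21,c); (24,23,c); (25,2,c); (25,21,c); (25,22,c); (26,9,c); (26,22,c); (26,23,c); (27,21,c); (27,22,c); (27,23,c)
final:
nodes: 0:vx, 1:vx, 2:vx, 7:vx, 8:vx, 9:vx, 10:vx, 13:tri, 14:vx, 15:vx, 16:vx, 17:tri, 18:tri, 19:tri, 20:tri, 21:vx, 22:vx, 23:vx, 24:tri, 25:tri, 26:tri, 27:tri
edges: (13,0,c); (13,1,c); (13,7,ck); (13,8,c); (17,1,c); (17,14,c); (17,16,c); (18,2,c); (18,14,c); (18,15,c); (19,10,c); (19,15,c); (19,16,c); (20,14,c); (20,15,c); (20,16,c); (24,0,c); (24,21,c); (24,23,c); (25,2,c); (25,21,c); (25,22,c); (26,9,c); (26,22,c); (26,23,c); (27,21,c); (27,22,c); (27,23,c)


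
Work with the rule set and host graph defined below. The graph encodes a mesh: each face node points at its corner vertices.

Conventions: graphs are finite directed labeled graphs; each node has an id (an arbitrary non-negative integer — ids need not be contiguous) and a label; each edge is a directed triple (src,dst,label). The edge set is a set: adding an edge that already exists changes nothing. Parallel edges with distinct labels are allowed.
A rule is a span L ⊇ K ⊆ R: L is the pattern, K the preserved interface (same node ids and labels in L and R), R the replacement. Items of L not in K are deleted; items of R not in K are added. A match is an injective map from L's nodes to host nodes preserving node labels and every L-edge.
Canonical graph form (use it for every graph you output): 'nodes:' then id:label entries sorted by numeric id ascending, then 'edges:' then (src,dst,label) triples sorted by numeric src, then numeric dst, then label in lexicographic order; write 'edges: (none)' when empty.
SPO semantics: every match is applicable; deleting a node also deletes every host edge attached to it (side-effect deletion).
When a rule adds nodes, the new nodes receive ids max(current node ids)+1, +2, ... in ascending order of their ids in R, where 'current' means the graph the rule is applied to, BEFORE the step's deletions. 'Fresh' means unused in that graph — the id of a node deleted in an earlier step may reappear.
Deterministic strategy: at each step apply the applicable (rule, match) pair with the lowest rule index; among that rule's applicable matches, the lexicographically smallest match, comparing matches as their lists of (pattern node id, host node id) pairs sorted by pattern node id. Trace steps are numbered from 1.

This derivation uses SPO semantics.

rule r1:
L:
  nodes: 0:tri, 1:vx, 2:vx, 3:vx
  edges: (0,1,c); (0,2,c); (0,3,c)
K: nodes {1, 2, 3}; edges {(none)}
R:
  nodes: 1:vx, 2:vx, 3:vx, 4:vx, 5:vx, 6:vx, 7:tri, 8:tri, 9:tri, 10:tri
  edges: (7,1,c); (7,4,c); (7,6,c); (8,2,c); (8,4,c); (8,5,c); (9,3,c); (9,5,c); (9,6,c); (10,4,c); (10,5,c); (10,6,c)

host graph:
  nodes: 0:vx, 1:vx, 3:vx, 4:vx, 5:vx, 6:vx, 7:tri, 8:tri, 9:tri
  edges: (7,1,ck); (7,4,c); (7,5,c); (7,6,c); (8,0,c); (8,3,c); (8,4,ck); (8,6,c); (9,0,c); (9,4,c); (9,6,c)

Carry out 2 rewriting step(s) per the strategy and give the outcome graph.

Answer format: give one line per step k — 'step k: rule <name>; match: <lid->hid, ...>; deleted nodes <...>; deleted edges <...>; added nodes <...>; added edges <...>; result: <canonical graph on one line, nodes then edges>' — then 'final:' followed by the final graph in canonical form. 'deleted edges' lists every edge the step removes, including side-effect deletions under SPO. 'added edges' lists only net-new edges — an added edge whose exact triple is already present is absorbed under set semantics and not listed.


step 1: rule r1; match: 0->7, 1->4, 2->5, 3->6; deleted nodes 7; deleted edges (7,1,ck); (7,4,c); (7,5,c); (7,6,c); added nodes 10, 11, 12, 13, 14, 15, 16; added edges (13,4,c); (13,10,c); (13,12,c); (14,5,c); (14,10,c); (14,11,c); (15,6,c); (15,11,c); (15,12,c); (16,10,c); (16,11,c); (16,12,c); result: nodes: 0:vx, 1:vx, 3:vx, 4:vx, 5:vx, 6:vx, 8:tri, 9:tri, 10:vx, 11:vx, 12:vx, 13:tri, 14:tri, 15:tri, 16:tri edges: (8,0,c); (8,3,c); (8,4,ck); (8,6,c); (9,0,c); (9,4,c); (9,6,c); (13,4,c); (13,10,c); (13,12,c); (14,5,c); (14,10,c); (14,11,c); (15,6,c); (15,11,c); (15,12,c); (16,10,c); (16,11,c); (16,12,c)
step 2: rule r1; match: 0->8, 1->0, 2->3, 3->6; deleted nodes 8; deleted edges (8,0,c); (8,3,c); (8,4,ck); (8,6,c); added nodes 17, 18, 19, 20, 21, 22, 23; added edges (20,0,c); (20,17,c); (20,19,c); (21,3,c); (21,17,c); (21,18,c); (22,6,c); (22,18,c); (22,19,c); (23,17,c); (23,18,c); (23,19,c); result: nodes: 0:vx, 1:vx, 3:vx, 4:vx, 5:vx, 6:vx, 9:tri, 10:vx, 11:vx, 12:vx, 13:tri, 14:tri, 15:tri, 16:tri, 17:vx, 18:vx, 19:vx, 20:tri, 21:tri, 22:tri, 23:tri edges: (9,0,c); (9,4,c); (9,6,c); (13,4,c); (13,10,c); (13,12,c); (14,5,c); (14,10,c); (14,11,c); (15,6,c); (15,11,c); (15,12,c); (16,10,c); (16,11,c); (16,12,c); (20,0,c); (20,17,c); (20,19,c); (21,3,c); (21,17,c); (21,18,c); (22,6,c); (22,18,c); (22,19,c); (23,17,c); (23,18,c); (23,19,c)
final:
nodes: 0:vx, 1:vx, 3:vx, 4:vx, 5:vx, 6:vx, 9:tri, 10:vx, 11:vx, 12:vx, 13:tri, 14:tri, 15:tri, 16:tri, 17:vx, 18:vx, 19:vx, 20:tri, 21:tri, 22:tri, 23:tri
edges: (9,0,c); (9,4,c); (9,6,c); (13,4,c); (13,10,c); (13,12,c); (14,5,c); (14,10,c); (14,11,c); (15,6,c); (15,11,c); (15,12,c); (16,10,c); (16,11,c); (16,12,c); (20,0,c); (20,17,c); (20,19,c); (21,3,c); (21,17,c); (21,18,c); (22,6,c); (22,18,c); (22,19,c); (23,17,c); (23,18,c); (23,19,c)


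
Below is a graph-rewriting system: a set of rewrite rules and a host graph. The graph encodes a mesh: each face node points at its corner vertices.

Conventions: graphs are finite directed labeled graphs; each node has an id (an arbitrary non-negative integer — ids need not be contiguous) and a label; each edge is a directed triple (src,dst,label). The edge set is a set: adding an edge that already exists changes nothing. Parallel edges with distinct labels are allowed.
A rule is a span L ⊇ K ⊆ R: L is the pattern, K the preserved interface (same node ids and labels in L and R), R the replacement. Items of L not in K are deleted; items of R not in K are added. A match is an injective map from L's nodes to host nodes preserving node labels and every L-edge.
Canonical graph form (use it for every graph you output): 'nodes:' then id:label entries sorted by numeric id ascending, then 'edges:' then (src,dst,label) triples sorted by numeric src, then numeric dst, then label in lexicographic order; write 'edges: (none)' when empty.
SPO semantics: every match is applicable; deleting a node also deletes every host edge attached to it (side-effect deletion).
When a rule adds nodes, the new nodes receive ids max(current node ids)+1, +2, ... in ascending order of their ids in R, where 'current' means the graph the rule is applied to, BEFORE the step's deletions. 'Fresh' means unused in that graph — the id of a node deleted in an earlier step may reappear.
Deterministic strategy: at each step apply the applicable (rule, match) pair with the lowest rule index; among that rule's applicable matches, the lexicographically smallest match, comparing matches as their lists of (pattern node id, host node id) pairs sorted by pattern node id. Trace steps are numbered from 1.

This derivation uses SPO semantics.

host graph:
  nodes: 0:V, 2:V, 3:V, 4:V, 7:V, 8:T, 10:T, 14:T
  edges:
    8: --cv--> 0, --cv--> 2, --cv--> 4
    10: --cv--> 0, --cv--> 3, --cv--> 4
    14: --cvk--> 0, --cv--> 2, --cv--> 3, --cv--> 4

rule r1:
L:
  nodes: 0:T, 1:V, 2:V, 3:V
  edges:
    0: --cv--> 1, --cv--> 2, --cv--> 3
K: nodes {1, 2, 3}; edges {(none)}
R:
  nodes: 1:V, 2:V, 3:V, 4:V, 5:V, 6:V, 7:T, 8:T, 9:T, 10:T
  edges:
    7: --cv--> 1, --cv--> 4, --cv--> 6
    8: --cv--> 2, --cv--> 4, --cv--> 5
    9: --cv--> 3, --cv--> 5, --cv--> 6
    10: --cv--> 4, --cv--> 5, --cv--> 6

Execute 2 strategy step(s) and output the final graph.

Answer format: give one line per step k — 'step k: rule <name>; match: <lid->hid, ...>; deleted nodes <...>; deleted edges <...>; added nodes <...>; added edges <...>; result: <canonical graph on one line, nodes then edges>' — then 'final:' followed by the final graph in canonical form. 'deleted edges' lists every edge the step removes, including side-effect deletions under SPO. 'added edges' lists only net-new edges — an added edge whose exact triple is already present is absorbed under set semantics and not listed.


step 1: rule r1; match: 0->8, 1->0, 2->2, 3->4; deleted nodes 8; deleted edges (8,0,cv); (8,2,cv); (8,4,cv); added nodes 15, 16, 17, 18, 19, 20, 21; added edges (18,0,cv); (18,15,cv); (18,17,cv); (19,2,cv); (19,15,cv); (19,16,cv); (20,4,cv); (20,16,cv); (20,17,cv); (21,15,cv); (21,16,cv); (21,17,cv); result: nodes: 0:V, 2:V, 3:V, 4:V, 7:V, 10:T, 14:T, 15:V, 16:V, 17:V, 18:T, 19:T, 20:T, 21:T edges: (10,0,cv); (10,3,cv); (10,4,cv); (14,0,cvk); (14,2,cv); (14,3,cv); (14,4,cv); (18,0,cv); (18,15,cv); (18,17,cv); (19,2,cv); (19,15,cv); (19,16,cv); (20,4,cv); (20,16,cv); (20,17,cv); (21,15,cv); (21,16,cv); (21,17,cv)
step 2: rule r1; match: 0->10, 1->0, 2->3, 3->4; deleted nodes 10; deleted edges (10,0,cv); (10,3,cv); (10,4,cv); added nodes 22, 23, 24, 25, 26, 27, 28; added edges (25,0,cv); (25,22,cv); (25,24,cv); (26,3,cv); (26,22,cv); (26,23,cv); (27,4,cv); (27,23,cv); (27,24,cv); (28,22,cv); (28,23,cv); (28,24,cv); result: nodes: 0:V, 2:V, 3:V, 4:V, 7:V, 14:T, 15:V, 16:V, 17:V, 18:T, 19:T, 20:T, 21:T, 22:V, 23:V, 24:V, 25:T, 26:T, 27:T, 28:T edges: (14,0,cvk); (14,2,cv); (14,3,cv); (14,4,cv); (18,0,cv); (18,15,cv); (18,17,cv); (19,2,cv); (19,15,cv); (19,16,cv); (20,4,cv); (20,16,cv); (20,17,cv); (21,15,cv); (21,16,cv); (21,17,cv); (25,0,cv); (25,22,cv); (25,24,cv); (26,3,cv); (26,22,cv); (26,23,cv); (27,4,cv); (27,23,cv); (27,24,cv); (28,22,cv); (28,23,cv); (28,24,cv)
final:
nodes: 0:V, 2:V, 3:V, 4:V, 7:V, 14:T, 15:V, 16:V, 17:V, 18:T, 19:T, 20:T, 21:T, 22:V, 23:V, 24:V, 25:T, 26:T, 27:T, 28:T
edges: (14,0,cvk); (14,2,cv); (14,3,cv); (14,4,cv); (18,0,cv); (18,15,cv); (18,17,cv); (19,2,cv); (19,15,cv); (19,16,cv); (20,4,cv); (20,16,cv); (20,17,cv); (21,15,cv); (21,16,cv); (21,17,cv); (25,0,cv); (25,22,cv); (25,24,cv); (26,3,cv); (26,22,cv); (26,23,cv); (27,4,cv); (27,23,cv); (27,24,cv); (28,22,cv); (28,23,cv); (28,24,cv)


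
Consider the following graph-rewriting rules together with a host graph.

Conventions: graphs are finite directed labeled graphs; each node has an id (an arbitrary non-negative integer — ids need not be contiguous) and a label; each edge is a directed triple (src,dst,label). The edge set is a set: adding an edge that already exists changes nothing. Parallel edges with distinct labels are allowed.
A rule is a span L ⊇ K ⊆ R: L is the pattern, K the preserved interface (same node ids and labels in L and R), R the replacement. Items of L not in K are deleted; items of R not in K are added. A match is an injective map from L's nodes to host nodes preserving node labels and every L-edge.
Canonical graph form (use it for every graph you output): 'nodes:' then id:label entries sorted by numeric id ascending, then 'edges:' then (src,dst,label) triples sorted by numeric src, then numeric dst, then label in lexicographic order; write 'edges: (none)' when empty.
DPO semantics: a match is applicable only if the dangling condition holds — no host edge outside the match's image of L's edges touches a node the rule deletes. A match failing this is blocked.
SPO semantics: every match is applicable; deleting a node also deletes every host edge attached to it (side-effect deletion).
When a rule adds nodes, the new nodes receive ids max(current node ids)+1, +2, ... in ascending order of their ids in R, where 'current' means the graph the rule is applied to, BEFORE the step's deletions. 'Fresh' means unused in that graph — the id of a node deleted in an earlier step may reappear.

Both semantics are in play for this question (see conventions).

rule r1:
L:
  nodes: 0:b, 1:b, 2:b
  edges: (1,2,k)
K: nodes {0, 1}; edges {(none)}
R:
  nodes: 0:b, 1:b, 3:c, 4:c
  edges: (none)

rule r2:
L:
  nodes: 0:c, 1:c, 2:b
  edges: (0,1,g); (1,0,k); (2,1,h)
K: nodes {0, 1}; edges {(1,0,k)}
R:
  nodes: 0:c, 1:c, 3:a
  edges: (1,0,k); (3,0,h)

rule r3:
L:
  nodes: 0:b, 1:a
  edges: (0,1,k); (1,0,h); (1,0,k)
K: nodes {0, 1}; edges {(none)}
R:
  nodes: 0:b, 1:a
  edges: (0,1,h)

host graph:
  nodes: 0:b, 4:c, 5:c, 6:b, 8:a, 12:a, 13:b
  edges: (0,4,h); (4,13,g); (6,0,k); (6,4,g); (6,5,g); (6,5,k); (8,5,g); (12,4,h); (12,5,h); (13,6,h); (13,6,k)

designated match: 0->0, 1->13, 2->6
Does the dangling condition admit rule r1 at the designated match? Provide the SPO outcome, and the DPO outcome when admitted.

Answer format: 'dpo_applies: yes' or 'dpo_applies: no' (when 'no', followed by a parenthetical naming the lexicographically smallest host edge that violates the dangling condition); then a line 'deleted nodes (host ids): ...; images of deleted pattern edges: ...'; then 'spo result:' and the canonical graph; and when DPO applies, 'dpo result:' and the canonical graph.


dpo_applies: no
(the rule deletes node 6, which keeps host edge (6,0,k) outside the match image — the dangling condition fails, DPO blocks; SPO proceeds and side-deletes such edges)
deleted nodes (host ids): 6; images of deleted pattern edges: (13,6,k)
spo result:
nodes: 0:b, 4:c, 5:c, 8:a, 12:a, 13:b, 14:c, 15:c
edges: (0,4,h); (4,13,g); (8,5,g); (12,4,h); (12,5,h)


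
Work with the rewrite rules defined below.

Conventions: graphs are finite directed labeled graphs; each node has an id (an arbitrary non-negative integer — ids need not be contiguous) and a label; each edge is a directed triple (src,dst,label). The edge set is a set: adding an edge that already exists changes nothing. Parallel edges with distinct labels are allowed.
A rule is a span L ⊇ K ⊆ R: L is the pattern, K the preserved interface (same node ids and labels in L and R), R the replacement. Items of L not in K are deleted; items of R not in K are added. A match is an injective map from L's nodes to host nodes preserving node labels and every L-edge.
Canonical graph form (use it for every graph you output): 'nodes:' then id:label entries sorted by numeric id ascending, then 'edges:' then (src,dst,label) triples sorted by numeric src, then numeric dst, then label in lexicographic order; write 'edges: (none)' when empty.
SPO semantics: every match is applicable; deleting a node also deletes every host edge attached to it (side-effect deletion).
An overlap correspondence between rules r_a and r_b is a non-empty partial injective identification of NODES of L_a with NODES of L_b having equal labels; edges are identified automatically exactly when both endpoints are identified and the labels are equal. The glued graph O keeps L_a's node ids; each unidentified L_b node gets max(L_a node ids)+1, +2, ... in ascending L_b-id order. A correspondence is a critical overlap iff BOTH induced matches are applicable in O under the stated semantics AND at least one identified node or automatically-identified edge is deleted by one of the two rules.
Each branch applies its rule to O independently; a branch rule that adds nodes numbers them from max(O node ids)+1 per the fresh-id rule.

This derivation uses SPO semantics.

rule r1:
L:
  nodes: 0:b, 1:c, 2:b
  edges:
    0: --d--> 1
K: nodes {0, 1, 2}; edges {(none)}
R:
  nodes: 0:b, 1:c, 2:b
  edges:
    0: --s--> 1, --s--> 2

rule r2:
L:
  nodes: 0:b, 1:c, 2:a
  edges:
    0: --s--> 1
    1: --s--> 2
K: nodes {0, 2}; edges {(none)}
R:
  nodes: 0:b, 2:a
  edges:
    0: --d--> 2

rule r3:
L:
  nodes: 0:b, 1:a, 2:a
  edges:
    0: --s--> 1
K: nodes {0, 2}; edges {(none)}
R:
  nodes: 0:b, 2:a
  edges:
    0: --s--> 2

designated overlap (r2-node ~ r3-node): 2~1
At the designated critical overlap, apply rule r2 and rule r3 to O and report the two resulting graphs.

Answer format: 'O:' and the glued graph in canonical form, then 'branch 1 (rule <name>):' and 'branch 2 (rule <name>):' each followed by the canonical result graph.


O:
nodes: 0:b, 1:c, 2:a, 3:b, 4:a
edges: (0,1,s); (1,2,s); (3,2,s)
branch 1 (rule r2):
nodes: 0:b, 2:a, 3:b, 4:a
edges: (0,2,d); (3,2,s)
branch 2 (rule r3):
nodes: 0:b, 1:c, 3:b, 4:a
edges: (0,1,s); (3,4,s)


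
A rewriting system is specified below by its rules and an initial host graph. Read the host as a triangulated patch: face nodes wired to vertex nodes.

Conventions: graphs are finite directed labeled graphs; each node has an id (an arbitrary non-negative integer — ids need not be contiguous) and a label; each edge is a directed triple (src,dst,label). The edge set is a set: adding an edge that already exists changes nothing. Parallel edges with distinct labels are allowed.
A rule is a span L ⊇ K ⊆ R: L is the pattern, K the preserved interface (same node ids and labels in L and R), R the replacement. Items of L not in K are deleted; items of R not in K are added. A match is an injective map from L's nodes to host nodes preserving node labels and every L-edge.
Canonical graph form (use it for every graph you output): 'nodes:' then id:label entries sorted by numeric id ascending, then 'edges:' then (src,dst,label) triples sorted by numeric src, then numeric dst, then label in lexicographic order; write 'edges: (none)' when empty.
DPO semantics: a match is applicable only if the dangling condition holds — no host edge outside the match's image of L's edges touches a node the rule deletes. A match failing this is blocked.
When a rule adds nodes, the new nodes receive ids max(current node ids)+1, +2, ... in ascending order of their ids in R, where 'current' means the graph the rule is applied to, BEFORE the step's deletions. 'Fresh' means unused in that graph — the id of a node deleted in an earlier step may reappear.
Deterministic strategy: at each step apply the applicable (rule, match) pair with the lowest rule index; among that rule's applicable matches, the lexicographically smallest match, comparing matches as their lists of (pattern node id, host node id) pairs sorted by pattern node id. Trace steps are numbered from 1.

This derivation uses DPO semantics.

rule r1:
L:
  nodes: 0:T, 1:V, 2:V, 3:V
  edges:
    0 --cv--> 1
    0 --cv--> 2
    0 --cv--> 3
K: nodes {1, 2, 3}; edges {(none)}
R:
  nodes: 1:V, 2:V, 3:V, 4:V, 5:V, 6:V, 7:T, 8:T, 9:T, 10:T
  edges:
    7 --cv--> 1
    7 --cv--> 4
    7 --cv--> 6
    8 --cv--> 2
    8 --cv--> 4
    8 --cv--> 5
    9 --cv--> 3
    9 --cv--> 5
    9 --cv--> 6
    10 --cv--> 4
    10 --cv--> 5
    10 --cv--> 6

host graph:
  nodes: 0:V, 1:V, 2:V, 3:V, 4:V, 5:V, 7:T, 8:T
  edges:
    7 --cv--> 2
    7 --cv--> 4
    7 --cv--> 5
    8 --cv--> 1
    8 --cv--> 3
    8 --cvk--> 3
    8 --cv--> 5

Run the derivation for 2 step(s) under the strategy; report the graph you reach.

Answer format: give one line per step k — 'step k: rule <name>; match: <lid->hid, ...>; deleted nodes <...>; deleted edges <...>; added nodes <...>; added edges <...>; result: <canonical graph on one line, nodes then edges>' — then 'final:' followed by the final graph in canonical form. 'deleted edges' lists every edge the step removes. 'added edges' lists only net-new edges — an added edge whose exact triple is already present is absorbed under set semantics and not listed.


step 1: rule r1; match: 0->7, 1->2, 2->4, 3->5; deleted nodes 7; deleted edges (7,2,cv); (7,4,cv); (7,5,cv); added nodes 9, 10, 11, 12, 13, 14, 15; added edges (12,2,cv); (12,9,cv); (12,11,cv); (13,4,cv); (13,9,cv); (13,10,cv); (14,5,cv); (14,10,cv); (14,11,cv); (15,9,cv); (15,10,cv); (15,11,cv); result: nodes: 0:V, 1:V, 2:V, 3:V, 4:V, 5:V, 8:T, 9:V, 10:V, 11:V, 12:T, 13:T, 14:T, 15:T edges: (8,1,cv); (8,3,cv); (8,3,cvk); (8,5,cv); (12,2,cv); (12,9,cv); (12,11,cv); (13,4,cv); (13,9,cv); (13,10,cv); (14,5,cv); (14,10,cv); (14,11,cv); (15,9,cv); (15,10,cv); (15,11,cv)
step 2: rule r1; match: 0->12, 1->2, 2->9, 3->11; deleted nodes 12; deleted edges (12,2,cv); (12,9,cv); (12,11,cv); added nodes 16, 17, 18, 19, 20, 21, 22; added edges (19,2,cv); (19,16,cv); (19,18,cv); (20,9,cv); (20,16,cv); (20,17,cv); (21,11,cv); (21,17,cv); (21,18,cv); (22,16,cv); (22,17,cv); (22,18,cv); result: nodes: 0:V, 1:V, 2:V, 3:V, 4:V, 5:V, 8:T, 9:V, 10:V, 11:V, 13:T, 14:T, 15:T, 16:V, 17:V, 18:V, 19:T, 20:T, 21:T, 22:T edges: (8,1,cv); (8,3,cv); (8,3,cvk); (8,5,cv); (13,4,cv); (13,9,cv); (13,10,cv); (14,5,cv); (14,10,cv); (14,11,cv); (15,9,cv); (15,10,cv); (15,11,cv); (19,2,cv); (19,16,cv); (19,18,cv); (20,9,cv); (20,16,cv); (20,17,cv); (21,11,cv); (21,17,cv); (21,18,cv); (22,16,cv); (22,17,cv); (22,18,cv)
final:
nodes: 0:V, 1:V, 2:V, 3:V, 4:V, 5:V, 8:T, 9:V, 10:V, 11:V, 13:T, 14:T, 15:T, 16:V, 17:V, 18:V, 19:T, 20:T, 21:T, 22:T
edges: (8,1,cv); (8,3,cv); (8,3,cvk); (8,5,cv); (13,4,cv); (13,9,cv); (13,10,cv); (14,5,cv); (14,10,cv); (14,11,cv); (15,9,cv); (15,10,cv); (15,11,cv); (19,2,cv); (19,16,cv); (19,18,cv); (20,9,cv); (20,16,cv); (20,17,cv); (21,11,cv); (21,17,cv); (21,18,cv); (22,16,cv); (22,17,cv); (22,18,cv)


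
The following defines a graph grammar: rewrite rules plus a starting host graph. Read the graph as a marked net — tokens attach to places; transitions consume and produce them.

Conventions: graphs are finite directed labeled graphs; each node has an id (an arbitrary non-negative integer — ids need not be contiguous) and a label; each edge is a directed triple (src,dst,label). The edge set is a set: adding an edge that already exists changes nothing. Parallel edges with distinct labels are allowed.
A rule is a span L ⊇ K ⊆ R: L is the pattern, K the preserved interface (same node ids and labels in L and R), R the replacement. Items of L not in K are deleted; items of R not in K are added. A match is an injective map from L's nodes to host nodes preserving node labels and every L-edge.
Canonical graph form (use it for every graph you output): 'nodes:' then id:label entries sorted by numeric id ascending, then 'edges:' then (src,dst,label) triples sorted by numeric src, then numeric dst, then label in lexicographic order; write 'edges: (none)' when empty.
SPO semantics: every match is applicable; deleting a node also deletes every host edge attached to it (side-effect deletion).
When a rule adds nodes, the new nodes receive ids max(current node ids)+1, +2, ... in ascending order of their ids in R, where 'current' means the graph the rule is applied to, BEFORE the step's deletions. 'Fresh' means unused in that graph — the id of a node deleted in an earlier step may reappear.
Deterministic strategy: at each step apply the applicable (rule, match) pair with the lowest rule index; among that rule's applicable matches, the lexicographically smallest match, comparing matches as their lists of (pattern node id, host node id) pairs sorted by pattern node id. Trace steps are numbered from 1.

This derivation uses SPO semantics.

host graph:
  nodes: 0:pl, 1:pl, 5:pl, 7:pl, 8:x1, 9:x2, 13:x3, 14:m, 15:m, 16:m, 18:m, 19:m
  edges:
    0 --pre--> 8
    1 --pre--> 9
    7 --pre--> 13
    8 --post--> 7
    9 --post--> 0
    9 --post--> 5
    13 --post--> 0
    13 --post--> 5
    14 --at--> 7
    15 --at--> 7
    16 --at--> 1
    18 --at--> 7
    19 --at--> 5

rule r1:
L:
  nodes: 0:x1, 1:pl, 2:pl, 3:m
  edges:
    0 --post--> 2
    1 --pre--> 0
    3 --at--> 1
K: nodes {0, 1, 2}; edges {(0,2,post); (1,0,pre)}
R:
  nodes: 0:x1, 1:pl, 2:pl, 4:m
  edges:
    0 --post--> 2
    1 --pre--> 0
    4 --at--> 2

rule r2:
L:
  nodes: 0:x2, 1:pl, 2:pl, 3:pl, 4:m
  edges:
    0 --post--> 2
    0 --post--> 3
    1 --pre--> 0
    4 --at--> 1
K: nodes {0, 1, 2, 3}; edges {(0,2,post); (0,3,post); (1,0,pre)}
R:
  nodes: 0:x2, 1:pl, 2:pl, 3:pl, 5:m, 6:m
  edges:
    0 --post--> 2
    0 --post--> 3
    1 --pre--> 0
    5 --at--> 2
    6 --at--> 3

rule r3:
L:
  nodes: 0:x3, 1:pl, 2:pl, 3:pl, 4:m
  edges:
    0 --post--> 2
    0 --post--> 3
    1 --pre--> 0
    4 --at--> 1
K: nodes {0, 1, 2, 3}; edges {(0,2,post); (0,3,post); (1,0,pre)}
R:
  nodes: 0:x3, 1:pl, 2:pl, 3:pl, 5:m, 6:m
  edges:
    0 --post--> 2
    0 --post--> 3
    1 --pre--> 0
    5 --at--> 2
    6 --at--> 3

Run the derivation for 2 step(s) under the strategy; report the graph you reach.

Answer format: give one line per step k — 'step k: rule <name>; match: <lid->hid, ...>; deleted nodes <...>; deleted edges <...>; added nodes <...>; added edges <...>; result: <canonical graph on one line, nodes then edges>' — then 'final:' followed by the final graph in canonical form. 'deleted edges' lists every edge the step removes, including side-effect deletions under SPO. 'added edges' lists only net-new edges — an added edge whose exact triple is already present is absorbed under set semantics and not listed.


step 1: rule r2; match: 0->9, 1->1, 2->0, 3->5, 4->16; deleted nodes 16; deleted edges (16,1,at); added nodes 20, 21; added edges (20,0,at); (21,5,at); result: nodes: 0:pl, 1:pl, 5:pl, 7:pl, 8:x1, 9:x2, 13:x3, 14:m, 15:m, 18:m, 19:m, 20:m, 21:m edges: (0,8,pre); (1,9,pre); (7,13,pre); (8,7,post); (9,0,post); (9,5,post); (13,0,post); (13,5,post); (14,7,at); (15,7,at); (18,7,at); (19,5,at); (20,0,at); (21,5,at)
step 2: rule r1; match: 0->8, 1->0, 2->7, 3->20; deleted nodes 20; deleted edges (20,0,at); added nodes 22; added edges (22,7,at); result: nodes: 0:pl, 1:pl, 5:pl, 7:pl, 8:x1, 9:x2, 13:x3, 14:m, 15:m, 18:m, 19:m, 21:m, 22:m edges: (0,8,pre); (1,9,pre); (7,13,pre); (8,7,post); (9,0,post); (9,5,post); (13,0,post); (13,5,post); (14,7,at); (15,7,at); (18,7,at); (19,5,at); (21,5,at); (22,7,at)
final:
nodes: 0:pl, 1:pl, 5:pl, 7:pl, 8:x1, 9:x2, 13:x3, 14:m, 15:m, 18:m, 19:m, 21:m, 22:m
edges: (0,8,pre); (1,9,pre); (7,13,pre); (8,7,post); (9,0,post); (9,5,post); (13,0,post); (13,5,post); (14,7,at); (15,7,at); (18,7,at); (19,5,at); (21,5,at); (22,7,at)
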